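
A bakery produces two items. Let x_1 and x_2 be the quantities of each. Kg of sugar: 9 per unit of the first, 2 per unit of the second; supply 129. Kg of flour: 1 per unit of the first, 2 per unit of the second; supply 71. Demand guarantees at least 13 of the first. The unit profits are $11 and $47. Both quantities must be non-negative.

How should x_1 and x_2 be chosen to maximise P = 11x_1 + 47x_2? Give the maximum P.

x_1 = 13, x_2 = 6, maximum P = 425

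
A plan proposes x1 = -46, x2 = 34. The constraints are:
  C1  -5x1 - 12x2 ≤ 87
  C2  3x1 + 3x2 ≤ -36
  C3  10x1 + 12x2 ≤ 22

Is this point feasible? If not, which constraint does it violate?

feasible

C1: -178 ≤ 87 ✓
C2: -36 ≤ -36 ✓
C3: -52 ≤ 22 ✓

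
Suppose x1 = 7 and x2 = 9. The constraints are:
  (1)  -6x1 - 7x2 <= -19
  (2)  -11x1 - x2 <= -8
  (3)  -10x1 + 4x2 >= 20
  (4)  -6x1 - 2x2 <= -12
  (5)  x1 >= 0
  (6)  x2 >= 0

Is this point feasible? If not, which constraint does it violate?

not feasible — violates (3)

Constraint (3): -10x1 + 4x2 = -34, which is not ≥ 20. All other constraints are satisfied.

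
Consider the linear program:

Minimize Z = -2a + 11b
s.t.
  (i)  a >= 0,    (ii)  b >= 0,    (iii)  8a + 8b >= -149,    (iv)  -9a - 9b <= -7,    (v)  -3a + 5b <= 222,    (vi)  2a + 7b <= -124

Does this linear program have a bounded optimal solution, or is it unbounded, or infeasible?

The boundaries a = 0 and -9a - 9b = -7 meet at (0, 7/9), but that point violates 2a + 7b ≤ -124. Every candidate vertex is excluded by some other constraint, so the feasible region is empty.

infeasible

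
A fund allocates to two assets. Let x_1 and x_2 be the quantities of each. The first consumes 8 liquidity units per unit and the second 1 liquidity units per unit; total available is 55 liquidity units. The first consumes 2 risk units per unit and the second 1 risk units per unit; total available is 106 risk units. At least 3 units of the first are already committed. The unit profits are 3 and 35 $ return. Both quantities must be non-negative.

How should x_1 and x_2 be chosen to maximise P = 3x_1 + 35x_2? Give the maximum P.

x_1 = 3, x_2 = 31, maximum P = 1094

Feasible corners and P = 3x_1 + 35x_2:
  (55/8, 0) → P = 165/8
  (3, 0) → P = 9
  (3, 31) → P = 1094

At the optimal vertex, 8x_1 + x_2 = 55 and x_1 = 3.
Solving simultaneously gives x_1 = 3, x_2 = 31.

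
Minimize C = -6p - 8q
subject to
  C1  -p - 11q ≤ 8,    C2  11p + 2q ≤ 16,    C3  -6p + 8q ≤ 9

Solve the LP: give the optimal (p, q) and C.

p = 11/10, q = 39/20, minimum C = -111/5

Vertices and C = -6p - 8q:
  (192/119, -104/119) → C = -320/119
  (-163/74, -39/74) → C = 645/37
  (11/10, 39/20) → C = -111/5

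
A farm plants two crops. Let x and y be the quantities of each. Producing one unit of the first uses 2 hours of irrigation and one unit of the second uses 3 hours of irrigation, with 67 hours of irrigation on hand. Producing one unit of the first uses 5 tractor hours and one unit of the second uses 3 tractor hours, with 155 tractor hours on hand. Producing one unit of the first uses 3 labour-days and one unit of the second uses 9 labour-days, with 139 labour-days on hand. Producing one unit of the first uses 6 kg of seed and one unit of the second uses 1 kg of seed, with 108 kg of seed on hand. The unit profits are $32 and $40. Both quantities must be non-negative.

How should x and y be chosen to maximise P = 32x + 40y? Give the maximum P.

The binding constraints are 3x + 9y = 139 and 6x + y = 108.
Solving simultaneously gives x = 49/3, y = 10.

x = 49/3, y = 10, maximum P = 2768/3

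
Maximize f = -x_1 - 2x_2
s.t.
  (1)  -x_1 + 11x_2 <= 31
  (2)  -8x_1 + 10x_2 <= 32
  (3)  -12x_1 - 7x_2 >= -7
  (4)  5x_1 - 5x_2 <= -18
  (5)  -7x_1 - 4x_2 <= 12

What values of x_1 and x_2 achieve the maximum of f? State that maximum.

Vertices and f = -x_1 - 2x_2:
  (-2, 8/5) → f = -6/5
  (-124/51, 64/51) → f = -4/51
  (-12/5, 6/5) → f = 0

x_1 = -12/5, x_2 = 6/5, maximum f = 0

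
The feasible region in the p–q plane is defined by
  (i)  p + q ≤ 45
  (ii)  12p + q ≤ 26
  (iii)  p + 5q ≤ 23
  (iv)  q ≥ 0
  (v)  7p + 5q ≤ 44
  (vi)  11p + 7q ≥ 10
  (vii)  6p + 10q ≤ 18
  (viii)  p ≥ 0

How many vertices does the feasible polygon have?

Intersecting each pair of boundary lines and keeping only the points that satisfy every inequality leaves:
  (13/6, 0)
  (121/57, 10/19)
  (10/11, 0)
  (0, 10/7)
  (0, 9/5)

5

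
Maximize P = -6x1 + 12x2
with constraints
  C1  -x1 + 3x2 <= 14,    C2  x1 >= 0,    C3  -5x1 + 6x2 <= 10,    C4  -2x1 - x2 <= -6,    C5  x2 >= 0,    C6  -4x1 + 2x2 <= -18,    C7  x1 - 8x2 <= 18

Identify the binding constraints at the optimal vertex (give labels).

Corner points and P = -6x1 + 12x2:
  (41/5, 37/5) → P = 198/5
  (9/2, 0) → P = -27
  (18, 0) → P = -108
The feasible region is unbounded (it extends along (8, 1), (3, 1)), but P strictly decreases along every unbounded feasible direction, so there is no improving ray and the maximum is attained at a vertex.

The maximum is at (41/5, 37/5). Substituting into each constraint, equality holds for C1 and C6; the remaining constraints have slack.

C1 and C6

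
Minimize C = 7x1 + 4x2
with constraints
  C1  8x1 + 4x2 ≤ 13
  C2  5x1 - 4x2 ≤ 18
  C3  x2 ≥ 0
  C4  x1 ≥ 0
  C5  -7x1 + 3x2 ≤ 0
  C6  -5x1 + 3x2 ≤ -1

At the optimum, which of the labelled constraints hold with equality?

Feasible corners and C = 7x1 + 4x2:
  (13/8, 0) → C = 91/8
  (43/44, 57/44) → C = 529/44
  (1/5, 0) → C = 7/5

The minimum is at (1/5, 0). Substituting into each constraint, equality holds for C3 and C6; the remaining constraints have slack.

C3 and C6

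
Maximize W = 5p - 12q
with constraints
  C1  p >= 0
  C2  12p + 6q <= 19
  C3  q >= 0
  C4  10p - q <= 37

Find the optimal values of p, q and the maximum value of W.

Vertices and W = 5p - 12q:
  (0, 19/6) → W = -38
  (0, 0) → W = 0
  (19/12, 0) → W = 95/12

p = 19/12, q = 0, maximum W = 95/12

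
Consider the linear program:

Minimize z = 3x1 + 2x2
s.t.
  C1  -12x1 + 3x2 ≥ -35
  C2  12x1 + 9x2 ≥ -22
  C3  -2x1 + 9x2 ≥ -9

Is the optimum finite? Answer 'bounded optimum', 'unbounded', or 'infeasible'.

unbounded

From the feasible point (48/17, -19/51), moving in the direction (-9, 12) keeps every constraint satisfied while z decreases without bound.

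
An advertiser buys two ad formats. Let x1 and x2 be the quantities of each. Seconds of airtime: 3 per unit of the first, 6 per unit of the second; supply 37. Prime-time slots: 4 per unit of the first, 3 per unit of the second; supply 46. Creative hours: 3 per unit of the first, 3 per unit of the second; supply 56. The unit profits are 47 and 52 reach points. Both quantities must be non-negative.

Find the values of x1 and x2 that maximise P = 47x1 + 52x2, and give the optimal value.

Feasible corners and P = 47x1 + 52x2:
  (0, 0) → P = 0
  (0, 37/6) → P = 962/3
  (23/2, 0) → P = 1081/2
  (11, 2/3) → P = 1655/3

The binding constraints are 3x1 + 6x2 = 37 and 4x1 + 3x2 = 46.
Solving simultaneously gives x1 = 11, x2 = 2/3.

x1 = 11, x2 = 2/3, maximum P = 1655/3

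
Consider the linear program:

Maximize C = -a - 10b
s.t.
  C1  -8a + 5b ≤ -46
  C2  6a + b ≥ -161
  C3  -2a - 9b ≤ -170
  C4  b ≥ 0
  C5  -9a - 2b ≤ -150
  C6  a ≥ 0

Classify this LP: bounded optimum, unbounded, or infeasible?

Feasible corners and C = -a - 10b:
  (632/41, 634/41) → C = -6972/41
  (85, 0) → C = -85
The feasible region has finitely many vertices and no improving ray; the maximum is -85 at (85, 0).

bounded optimum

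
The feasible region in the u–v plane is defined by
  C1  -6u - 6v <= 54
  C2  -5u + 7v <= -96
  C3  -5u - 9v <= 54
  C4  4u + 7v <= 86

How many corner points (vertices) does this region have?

3

Of the 6 pairwise boundary intersections, those satisfying every inequality are:
  (243/40, -75/8)
  (182/9, 46/63)
  (1152, -646)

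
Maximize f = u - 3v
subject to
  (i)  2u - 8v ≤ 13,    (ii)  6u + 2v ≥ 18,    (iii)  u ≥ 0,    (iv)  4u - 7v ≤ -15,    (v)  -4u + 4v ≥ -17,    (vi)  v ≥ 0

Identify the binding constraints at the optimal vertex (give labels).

(ii) and (iv)

Vertices and f = u - 3v:
  (0, 9) → f = -27
  (48/25, 81/25) → f = -39/5
  (179/12, 32/3) → f = -205/12
The feasible region is unbounded (it extends along (0, 1), (1, 1)), but f strictly decreases along every unbounded feasible direction, so there is no improving ray and the maximum is attained at a vertex.

The maximum is at (48/25, 81/25). Substituting into each constraint, equality holds for (ii) and (iv); the remaining constraints have slack.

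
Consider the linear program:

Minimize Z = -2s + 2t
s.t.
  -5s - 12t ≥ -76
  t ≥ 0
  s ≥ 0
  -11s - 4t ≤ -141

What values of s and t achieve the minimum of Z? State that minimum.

s = 76/5, t = 0, minimum Z = -152/5

Feasible corners and Z = -2s + 2t:
  (76/5, 0) → Z = -152/5
  (347/28, 131/112) → Z = -1257/56
  (141/11, 0) → Z = -282/11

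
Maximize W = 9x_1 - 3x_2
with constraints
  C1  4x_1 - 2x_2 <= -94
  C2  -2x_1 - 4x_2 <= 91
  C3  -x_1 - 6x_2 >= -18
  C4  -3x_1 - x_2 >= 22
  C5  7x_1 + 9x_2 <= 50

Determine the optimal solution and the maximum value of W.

x_1 = -264/13, x_2 = 83/13, maximum W = -2625/13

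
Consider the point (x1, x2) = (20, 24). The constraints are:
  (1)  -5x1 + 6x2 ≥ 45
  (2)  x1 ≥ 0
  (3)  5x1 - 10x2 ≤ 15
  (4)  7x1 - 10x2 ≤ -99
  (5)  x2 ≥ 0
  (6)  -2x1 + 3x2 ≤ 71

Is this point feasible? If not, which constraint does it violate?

Constraint (1): -5x1 + 6x2 = 44, which is not ≥ 45. All other constraints are satisfied.

not feasible — violates (1)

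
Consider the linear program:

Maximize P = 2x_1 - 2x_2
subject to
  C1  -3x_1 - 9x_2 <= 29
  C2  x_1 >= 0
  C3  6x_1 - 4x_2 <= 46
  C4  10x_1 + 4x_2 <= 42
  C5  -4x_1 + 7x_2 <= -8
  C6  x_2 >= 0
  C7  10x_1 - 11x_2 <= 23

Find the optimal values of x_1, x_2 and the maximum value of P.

Extreme points and P = 2x_1 - 2x_2:
  (2, 0) → P = 4
  (73/26, 6/13) → P = 61/13
  (23/10, 0) → P = 23/5

The binding constraints are -4x_1 + 7x_2 = -8 and 10x_1 - 11x_2 = 23.
Solving simultaneously gives x_1 = 73/26, x_2 = 6/13.

x_1 = 73/26, x_2 = 6/13, maximum P = 61/13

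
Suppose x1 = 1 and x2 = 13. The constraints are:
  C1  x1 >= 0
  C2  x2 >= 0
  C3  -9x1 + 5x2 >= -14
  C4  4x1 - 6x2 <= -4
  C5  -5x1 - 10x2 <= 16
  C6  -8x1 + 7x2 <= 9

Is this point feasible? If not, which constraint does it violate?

Constraint C6: -8x1 + 7x2 = 83, which is not ≤ 9. All other constraints are satisfied.

not feasible — violates C6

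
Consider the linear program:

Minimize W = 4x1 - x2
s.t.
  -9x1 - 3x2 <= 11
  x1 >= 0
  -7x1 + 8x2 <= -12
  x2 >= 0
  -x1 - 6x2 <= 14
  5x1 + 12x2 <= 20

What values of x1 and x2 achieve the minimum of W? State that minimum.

x1 = 12/7, x2 = 0, minimum W = 48/7

Corner points and W = 4x1 - x2:
  (12/7, 0) → W = 48/7
  (76/31, 20/31) → W = 284/31
  (4, 0) → W = 16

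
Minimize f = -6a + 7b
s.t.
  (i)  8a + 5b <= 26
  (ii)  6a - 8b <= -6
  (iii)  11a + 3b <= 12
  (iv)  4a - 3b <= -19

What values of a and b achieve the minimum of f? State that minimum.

Feasible corners and f = -6a + 7b:
  (-18/31, 190/31) → f = 1438/31
  (-67/7, -45/7) → f = 87/7
  (-7/15, 257/45) → f = 385/9
The feasible region is unbounded (it extends along (-5, 8), (-4, -3)), but f strictly increases along every unbounded feasible direction, so there is no improving ray and the minimum is attained at a vertex.

The optimum lies where 6a - 8b = -6 and 4a - 3b = -19.
Solving simultaneously gives a = -67/7, b = -45/7.

a = -67/7, b = -45/7, minimum f = 87/7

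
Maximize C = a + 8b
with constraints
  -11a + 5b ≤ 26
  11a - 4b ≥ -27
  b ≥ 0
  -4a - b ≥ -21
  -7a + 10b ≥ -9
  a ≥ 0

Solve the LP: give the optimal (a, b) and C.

Feasible corners and C = a + 8b:
  (79/31, 335/31) → C = 89
  (0, 26/5) → C = 208/5
  (9/7, 0) → C = 9/7
  (0, 0) → C = 0
  (219/47, 111/47) → C = 1107/47

The binding constraints are -11a + 5b = 26 and -4a - b = -21.
Solving simultaneously gives a = 79/31, b = 335/31.

a = 79/31, b = 335/31, maximum C = 89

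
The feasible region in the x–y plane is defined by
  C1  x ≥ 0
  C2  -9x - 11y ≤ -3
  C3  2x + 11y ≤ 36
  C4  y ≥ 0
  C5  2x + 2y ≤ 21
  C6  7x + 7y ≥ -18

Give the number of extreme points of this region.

5

Pairwise boundary intersections that survive every other constraint:
  (0, 3/11)
  (0, 36/11)
  (1/3, 0)
  (53/6, 5/3)
  (21/2, 0)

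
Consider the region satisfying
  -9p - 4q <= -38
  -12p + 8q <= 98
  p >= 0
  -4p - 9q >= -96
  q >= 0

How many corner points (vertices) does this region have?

4

Pairwise boundary intersections that survive every other constraint:
  (0, 19/2)
  (38/9, 0)
  (0, 32/3)
  (24, 0)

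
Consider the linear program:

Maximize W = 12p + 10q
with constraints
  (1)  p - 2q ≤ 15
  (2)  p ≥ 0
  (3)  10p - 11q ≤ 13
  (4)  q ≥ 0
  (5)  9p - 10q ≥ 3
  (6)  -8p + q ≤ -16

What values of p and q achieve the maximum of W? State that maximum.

Extreme points and W = 12p + 10q:
  (97, 87) → W = 2034
  (163/78, 28/39) → W = 1258/39
  (157/71, 120/71) → W = 3084/71

At the optimal vertex, 10p - 11q = 13 and 9p - 10q = 3.
Solving simultaneously gives p = 97, q = 87.

p = 97, q = 87, maximum W = 2034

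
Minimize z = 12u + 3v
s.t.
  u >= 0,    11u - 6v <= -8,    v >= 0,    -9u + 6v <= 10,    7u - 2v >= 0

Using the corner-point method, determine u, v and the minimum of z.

The binding constraints are 11u - 6v = -8 and 7u - 2v = 0.
Solving simultaneously gives u = 4/5, v = 14/5.

u = 4/5, v = 14/5, minimum z = 18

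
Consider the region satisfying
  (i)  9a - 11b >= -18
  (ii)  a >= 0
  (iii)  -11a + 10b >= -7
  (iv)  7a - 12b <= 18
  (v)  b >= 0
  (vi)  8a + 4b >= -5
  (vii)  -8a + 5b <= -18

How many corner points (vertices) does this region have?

3

Pairwise boundary intersections that survive every other constraint:
  (257/31, 261/31)
  (288/43, 306/43)
  (29/5, 142/25)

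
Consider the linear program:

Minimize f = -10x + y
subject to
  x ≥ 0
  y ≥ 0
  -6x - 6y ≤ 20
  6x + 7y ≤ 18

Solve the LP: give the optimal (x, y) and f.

Corner points and f = -10x + y:
  (0, 0) → f = 0
  (0, 18/7) → f = 18/7
  (3, 0) → f = -30

x = 3, y = 0, minimum f = -30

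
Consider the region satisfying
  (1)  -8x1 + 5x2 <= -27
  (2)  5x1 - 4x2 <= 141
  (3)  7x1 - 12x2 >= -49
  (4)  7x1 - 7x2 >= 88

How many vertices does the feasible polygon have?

Intersecting each pair of boundary lines and keeping only the points that satisfy every inequality leaves:
  (-597/7, -993/7)
  (-251/21, -515/21)
  (59, 77/2)
  (1399/35, 137/5)

4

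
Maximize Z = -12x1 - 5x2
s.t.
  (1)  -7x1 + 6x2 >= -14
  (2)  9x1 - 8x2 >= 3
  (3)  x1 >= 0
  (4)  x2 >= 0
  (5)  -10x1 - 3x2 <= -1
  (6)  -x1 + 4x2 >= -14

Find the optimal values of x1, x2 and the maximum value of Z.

x1 = 1/3, x2 = 0, maximum Z = -4

Vertices and Z = -12x1 - 5x2:
  (47, 105/2) → Z = -1653/2
  (2, 0) → Z = -24
  (1/3, 0) → Z = -4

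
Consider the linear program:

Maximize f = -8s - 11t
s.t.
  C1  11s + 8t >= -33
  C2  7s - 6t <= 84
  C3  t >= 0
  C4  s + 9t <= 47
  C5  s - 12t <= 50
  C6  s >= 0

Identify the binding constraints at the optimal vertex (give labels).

C3 and C6

Extreme points and f = -8s - 11t:
  (12, 0) → f = -96
  (346/23, 245/69) → f = -10999/69
  (0, 0) → f = 0
  (0, 47/9) → f = -517/9

The maximum is at (0, 0). Substituting into each constraint, equality holds for C3 and C6; the remaining constraints have slack.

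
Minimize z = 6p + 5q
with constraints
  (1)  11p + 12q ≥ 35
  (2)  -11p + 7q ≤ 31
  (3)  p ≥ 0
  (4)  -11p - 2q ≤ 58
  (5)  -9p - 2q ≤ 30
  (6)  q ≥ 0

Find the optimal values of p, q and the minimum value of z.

p = 0, q = 35/12, minimum z = 175/12

The feasible region is unbounded (it extends along (7, 11), (1, 0)), but z strictly increases along every unbounded feasible direction, so there is no improving ray and the minimum is attained at a vertex.

The binding constraints are 11p + 12q = 35 and p = 0.
Solving simultaneously gives p = 0, q = 35/12.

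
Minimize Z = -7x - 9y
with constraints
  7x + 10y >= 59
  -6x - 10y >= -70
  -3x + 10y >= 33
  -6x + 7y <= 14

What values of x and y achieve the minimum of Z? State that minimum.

x = 37/9, y = 68/15, minimum Z = -3131/45

Feasible corners and Z = -7x - 9y:
  (13/5, 102/25) → Z = -1373/25
  (273/109, 452/109) → Z = -5979/109
  (37/9, 68/15) → Z = -3131/45
  (175/51, 84/17) → Z = -3493/51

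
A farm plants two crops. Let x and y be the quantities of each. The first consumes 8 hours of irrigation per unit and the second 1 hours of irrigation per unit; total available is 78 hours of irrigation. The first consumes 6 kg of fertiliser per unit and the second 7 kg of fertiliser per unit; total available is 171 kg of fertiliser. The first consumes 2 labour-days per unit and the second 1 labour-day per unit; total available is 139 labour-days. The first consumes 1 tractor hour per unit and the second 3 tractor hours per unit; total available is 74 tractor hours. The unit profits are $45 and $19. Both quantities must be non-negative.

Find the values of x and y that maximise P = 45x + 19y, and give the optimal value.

x = 15/2, y = 18, maximum P = 1359/2

Vertices and P = 45x + 19y:
  (0, 0) → P = 0
  (0, 171/7) → P = 3249/7
  (39/4, 0) → P = 1755/4
  (15/2, 18) → P = 1359/2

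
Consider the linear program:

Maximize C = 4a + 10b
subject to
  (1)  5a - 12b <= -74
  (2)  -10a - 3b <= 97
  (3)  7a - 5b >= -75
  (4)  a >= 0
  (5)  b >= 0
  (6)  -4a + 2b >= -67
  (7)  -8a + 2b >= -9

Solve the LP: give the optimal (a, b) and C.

a = 15/2, b = 51/2, maximum C = 285

Vertices and C = 4a + 10b:
  (0, 37/6) → C = 185/3
  (128/43, 637/86) → C = 3697/43
  (0, 15) → C = 150
  (15/2, 51/2) → C = 285

At the optimal vertex, 7a - 5b = -75 and -8a + 2b = -9.
Solving simultaneously gives a = 15/2, b = 51/2.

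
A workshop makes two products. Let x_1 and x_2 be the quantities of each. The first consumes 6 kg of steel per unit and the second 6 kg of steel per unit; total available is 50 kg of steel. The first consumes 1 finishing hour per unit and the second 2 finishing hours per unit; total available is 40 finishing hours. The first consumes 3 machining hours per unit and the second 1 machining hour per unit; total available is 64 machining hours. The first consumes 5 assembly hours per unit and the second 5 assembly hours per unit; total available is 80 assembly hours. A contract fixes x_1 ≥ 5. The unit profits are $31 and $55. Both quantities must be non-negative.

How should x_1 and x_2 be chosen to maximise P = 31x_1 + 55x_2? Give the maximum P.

x_1 = 5, x_2 = 10/3, maximum P = 1015/3

Extreme points and P = 31x_1 + 55x_2:
  (25/3, 0) → P = 775/3
  (5, 0) → P = 155
  (5, 10/3) → P = 1015/3

The optimum lies where 6x_1 + 6x_2 = 50 and x_1 = 5.
Solving simultaneously gives x_1 = 5, x_2 = 10/3.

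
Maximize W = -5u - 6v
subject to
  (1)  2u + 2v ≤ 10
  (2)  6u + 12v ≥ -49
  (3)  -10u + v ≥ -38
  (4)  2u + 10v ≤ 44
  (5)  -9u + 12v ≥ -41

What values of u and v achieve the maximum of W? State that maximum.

Corner points and W = -5u - 6v:
  (43/11, 12/11) → W = -287/11
  (3/4, 17/4) → W = -117/4
  (-509/18, 181/18) → W = 1459/18
  (-8/15, -229/60) → W = 767/30
  (415/111, -68/111) → W = -1667/111

The binding constraints are 6u + 12v = -49 and 2u + 10v = 44.
Solving simultaneously gives u = -509/18, v = 181/18.

u = -509/18, v = 181/18, maximum W = 1459/18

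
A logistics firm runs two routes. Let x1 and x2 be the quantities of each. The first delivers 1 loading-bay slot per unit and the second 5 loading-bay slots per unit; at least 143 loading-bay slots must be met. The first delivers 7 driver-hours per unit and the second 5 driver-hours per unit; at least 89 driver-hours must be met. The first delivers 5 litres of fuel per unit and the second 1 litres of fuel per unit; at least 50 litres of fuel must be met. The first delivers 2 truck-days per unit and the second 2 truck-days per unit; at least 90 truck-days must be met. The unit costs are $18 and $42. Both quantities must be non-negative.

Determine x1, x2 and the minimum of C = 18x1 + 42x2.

x1 = 41/2, x2 = 49/2, minimum C = 1398

Feasible corners and C = 18x1 + 42x2:
  (0, 50) → C = 2100
  (143, 0) → C = 2574
  (41/2, 49/2) → C = 1398
  (5/4, 175/4) → C = 1860
The feasible region is unbounded (it extends along (0, 1), (1, 0)), but C strictly increases along every unbounded feasible direction, so there is no improving ray and the minimum is attained at a vertex.

The binding constraints are x1 + 5x2 = 143 and 2x1 + 2x2 = 90.
Solving simultaneously gives x1 = 41/2, x2 = 49/2.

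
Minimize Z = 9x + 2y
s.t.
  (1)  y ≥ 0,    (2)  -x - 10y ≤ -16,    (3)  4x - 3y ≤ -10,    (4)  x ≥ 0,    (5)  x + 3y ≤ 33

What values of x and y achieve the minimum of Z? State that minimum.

x = 0, y = 10/3, minimum Z = 20/3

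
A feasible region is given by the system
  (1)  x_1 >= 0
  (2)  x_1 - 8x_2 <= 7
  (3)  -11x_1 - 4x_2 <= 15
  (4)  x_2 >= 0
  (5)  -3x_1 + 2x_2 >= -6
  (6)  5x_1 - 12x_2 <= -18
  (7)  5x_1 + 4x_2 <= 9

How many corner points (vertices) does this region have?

Of the 21 pairwise boundary intersections, those satisfying every inequality are:
  (0, 3/2)
  (0, 9/4)
  (9/20, 27/16)

3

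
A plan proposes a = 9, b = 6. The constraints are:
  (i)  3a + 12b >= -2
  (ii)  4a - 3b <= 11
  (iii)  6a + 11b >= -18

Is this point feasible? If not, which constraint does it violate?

Constraint (ii): 4a - 3b = 18, which is not ≤ 11. All other constraints are satisfied.

not feasible — violates (ii)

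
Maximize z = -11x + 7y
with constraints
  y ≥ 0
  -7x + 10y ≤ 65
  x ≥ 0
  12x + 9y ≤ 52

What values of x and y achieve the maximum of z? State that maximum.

x = 0, y = 52/9, maximum z = 364/9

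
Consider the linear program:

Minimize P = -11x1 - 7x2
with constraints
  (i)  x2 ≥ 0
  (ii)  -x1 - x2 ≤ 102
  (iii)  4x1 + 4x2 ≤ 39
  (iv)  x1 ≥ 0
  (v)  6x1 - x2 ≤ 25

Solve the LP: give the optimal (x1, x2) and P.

x1 = 139/28, x2 = 67/14, minimum P = -2467/28

Vertices and P = -11x1 - 7x2:
  (0, 0) → P = 0
  (25/6, 0) → P = -275/6
  (0, 39/4) → P = -273/4
  (139/28, 67/14) → P = -2467/28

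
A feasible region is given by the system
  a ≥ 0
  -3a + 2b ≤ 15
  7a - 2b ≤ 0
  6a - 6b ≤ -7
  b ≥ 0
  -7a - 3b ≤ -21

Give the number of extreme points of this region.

Pairwise boundary intersections that survive every other constraint:
  (0, 15/2)
  (0, 7)
  (15/4, 105/8)
  (6/5, 21/5)

4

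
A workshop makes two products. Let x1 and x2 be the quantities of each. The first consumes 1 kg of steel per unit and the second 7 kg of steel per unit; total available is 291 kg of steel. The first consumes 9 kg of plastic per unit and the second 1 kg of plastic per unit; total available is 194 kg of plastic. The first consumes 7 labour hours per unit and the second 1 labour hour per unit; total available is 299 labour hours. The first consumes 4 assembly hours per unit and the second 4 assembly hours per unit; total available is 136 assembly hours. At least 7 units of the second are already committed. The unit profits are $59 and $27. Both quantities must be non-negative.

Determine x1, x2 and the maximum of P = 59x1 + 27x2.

x1 = 20, x2 = 14, maximum P = 1558

Feasible corners and P = 59x1 + 27x2:
  (0, 34) → P = 918
  (0, 7) → P = 189
  (20, 14) → P = 1558
  (187/9, 7) → P = 12734/9

The binding constraints are 9x1 + x2 = 194 and 4x1 + 4x2 = 136.
Solving simultaneously gives x1 = 20, x2 = 14.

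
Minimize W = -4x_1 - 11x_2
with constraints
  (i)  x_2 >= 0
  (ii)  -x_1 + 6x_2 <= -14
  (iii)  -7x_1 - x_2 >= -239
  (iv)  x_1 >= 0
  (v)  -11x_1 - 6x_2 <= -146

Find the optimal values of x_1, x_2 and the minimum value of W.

x_1 = 1448/43, x_2 = 141/43, minimum W = -7343/43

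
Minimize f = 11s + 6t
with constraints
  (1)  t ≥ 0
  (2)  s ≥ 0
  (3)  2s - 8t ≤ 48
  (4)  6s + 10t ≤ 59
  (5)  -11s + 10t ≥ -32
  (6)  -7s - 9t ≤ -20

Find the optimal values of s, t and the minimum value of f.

Extreme points and f = 11s + 6t:
  (32/11, 0) → f = 32
  (20/7, 0) → f = 220/7
  (0, 59/10) → f = 177/5
  (0, 20/9) → f = 40/3
  (91/17, 457/170) → f = 6376/85

s = 0, t = 20/9, minimum f = 40/3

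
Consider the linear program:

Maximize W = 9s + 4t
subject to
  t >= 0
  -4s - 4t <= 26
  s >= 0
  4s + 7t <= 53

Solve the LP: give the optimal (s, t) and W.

Vertices and W = 9s + 4t:
  (0, 0) → W = 0
  (53/4, 0) → W = 477/4
  (0, 53/7) → W = 212/7

The binding constraints are t = 0 and 4s + 7t = 53.
Solving simultaneously gives s = 53/4, t = 0.

s = 53/4, t = 0, maximum W = 477/4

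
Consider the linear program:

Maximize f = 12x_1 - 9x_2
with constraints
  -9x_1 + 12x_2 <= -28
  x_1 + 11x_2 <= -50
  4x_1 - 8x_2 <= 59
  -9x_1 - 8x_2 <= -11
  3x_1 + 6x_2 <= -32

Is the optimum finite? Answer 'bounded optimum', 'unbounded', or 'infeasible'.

infeasible

The boundaries -9x_1 + 12x_2 = -28 and x_1 + 11x_2 = -50 meet at (-292/111, -478/111), but that point violates -9x_1 - 8x_2 ≤ -11. Every candidate vertex is excluded by some other constraint, so the feasible region is empty.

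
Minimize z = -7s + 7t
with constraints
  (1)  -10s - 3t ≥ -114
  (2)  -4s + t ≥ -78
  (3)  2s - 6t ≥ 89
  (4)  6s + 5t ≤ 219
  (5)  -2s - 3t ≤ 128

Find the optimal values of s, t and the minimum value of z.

Vertices and z = -7s + 7t:
  (174/11, -162/11) → z = -2352/11
  (317/22, -331/33) → z = -11291/66
  (53/7, -334/7) → z = -387
  (-167/6, -217/9) → z = 469/18

s = 53/7, t = -334/7, minimum z = -387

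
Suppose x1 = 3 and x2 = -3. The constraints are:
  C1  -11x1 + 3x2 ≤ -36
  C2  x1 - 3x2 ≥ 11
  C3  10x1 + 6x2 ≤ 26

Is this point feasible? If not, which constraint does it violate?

C1: -42 ≤ -36 ✓
C2: 12 ≥ 11 ✓
C3: 12 ≤ 26 ✓

feasible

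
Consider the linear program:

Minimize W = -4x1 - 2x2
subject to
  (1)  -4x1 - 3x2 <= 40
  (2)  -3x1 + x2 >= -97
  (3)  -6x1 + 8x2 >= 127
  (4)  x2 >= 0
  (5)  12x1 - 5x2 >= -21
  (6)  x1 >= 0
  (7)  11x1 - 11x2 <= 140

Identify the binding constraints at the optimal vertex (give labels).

Extreme points and W = -4x1 - 2x2:
  (301/6, 107/2) → W = -923/3
  (506/3, 409) → W = -4478/3
  (467/66, 233/11) → W = -212/3

The minimum is at (506/3, 409). Substituting into each constraint, equality holds for (2) and (5); the remaining constraints have slack.

(2) and (5)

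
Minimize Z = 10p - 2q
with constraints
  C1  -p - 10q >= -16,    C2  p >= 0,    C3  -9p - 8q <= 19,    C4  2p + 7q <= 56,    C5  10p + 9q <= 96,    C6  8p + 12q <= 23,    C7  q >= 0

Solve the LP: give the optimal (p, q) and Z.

p = 0, q = 8/5, minimum Z = -16/5

At the optimal vertex, -p - 10q = -16 and p = 0.
Solving simultaneously gives p = 0, q = 8/5.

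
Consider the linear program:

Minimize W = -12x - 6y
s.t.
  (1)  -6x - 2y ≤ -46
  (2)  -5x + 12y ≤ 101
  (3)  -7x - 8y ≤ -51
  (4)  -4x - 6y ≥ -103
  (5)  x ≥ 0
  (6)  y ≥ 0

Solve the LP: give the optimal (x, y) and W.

Feasible corners and W = -12x - 6y:
  (175/41, 418/41) → W = -4608/41
  (23/3, 0) → W = -92
  (105/13, 919/78) → W = -2179/13
  (103/4, 0) → W = -309

The optimum lies where -4x - 6y = -103 and y = 0.
Solving simultaneously gives x = 103/4, y = 0.

x = 103/4, y = 0, minimum W = -309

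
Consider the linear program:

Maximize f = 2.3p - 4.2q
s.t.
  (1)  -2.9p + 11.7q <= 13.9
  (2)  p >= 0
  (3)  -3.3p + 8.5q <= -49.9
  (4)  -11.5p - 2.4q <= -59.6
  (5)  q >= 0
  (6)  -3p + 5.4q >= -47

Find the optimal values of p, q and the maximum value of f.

Vertices and f = 2.3p - 4.2q:
  (499/33, 0) → f = 11477/330
  (3251/192, 45/64) → f = 69103/1920
  (47/3, 0) → f = 1081/30

p = 47/3, q = 0, maximum f = 1081/30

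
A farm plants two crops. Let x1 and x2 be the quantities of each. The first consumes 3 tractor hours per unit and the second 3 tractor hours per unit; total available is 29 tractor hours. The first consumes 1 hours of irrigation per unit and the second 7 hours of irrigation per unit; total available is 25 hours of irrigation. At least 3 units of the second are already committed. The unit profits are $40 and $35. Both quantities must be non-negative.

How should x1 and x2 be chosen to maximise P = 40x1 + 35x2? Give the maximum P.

Vertices and P = 40x1 + 35x2:
  (0, 25/7) → P = 125
  (0, 3) → P = 105
  (4, 3) → P = 265

x1 = 4, x2 = 3, maximum P = 265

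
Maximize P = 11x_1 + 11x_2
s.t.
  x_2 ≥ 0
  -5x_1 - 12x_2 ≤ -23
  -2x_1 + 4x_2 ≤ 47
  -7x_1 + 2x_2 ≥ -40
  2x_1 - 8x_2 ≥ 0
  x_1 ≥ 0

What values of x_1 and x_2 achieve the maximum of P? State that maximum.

Extreme points and P = 11x_1 + 11x_2:
  (23/5, 0) → P = 253/5
  (40/7, 0) → P = 440/7
  (23/8, 23/32) → P = 1265/32
  (80/13, 20/13) → P = 1100/13

At the optimal vertex, -7x_1 + 2x_2 = -40 and 2x_1 - 8x_2 = 0.
Solving simultaneously gives x_1 = 80/13, x_2 = 20/13.

x_1 = 80/13, x_2 = 20/13, maximum P = 1100/13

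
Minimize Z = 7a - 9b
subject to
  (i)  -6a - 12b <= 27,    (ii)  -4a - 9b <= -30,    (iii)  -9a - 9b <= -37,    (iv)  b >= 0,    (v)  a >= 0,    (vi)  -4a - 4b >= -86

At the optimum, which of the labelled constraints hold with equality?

(v) and (vi)

Corner points and Z = 7a - 9b:
  (7/5, 122/45) → Z = -73/5
  (15/2, 0) → Z = 105/2
  (0, 37/9) → Z = -37
  (43/2, 0) → Z = 301/2
  (0, 43/2) → Z = -387/2

The minimum is at (0, 43/2). Substituting into each constraint, equality holds for (v) and (vi); the remaining constraints have slack.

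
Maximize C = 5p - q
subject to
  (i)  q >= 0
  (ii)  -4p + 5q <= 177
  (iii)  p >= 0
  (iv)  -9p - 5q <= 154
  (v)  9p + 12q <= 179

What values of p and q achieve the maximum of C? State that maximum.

Feasible corners and C = 5p - q:
  (0, 0) → C = 0
  (179/9, 0) → C = 895/9
  (0, 179/12) → C = -179/12

p = 179/9, q = 0, maximum C = 895/9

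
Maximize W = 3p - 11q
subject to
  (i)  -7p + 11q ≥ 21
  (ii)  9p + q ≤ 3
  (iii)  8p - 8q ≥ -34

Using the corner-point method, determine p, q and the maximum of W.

p = -103/16, q = -35/16, maximum W = 19/4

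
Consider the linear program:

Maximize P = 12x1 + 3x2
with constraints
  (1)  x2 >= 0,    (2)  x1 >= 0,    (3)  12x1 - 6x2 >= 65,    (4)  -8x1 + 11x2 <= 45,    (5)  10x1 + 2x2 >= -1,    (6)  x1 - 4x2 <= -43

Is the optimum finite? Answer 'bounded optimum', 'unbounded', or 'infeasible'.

From the feasible point (293/21, 299/21), moving in the direction (4, 1) keeps every constraint satisfied while P increases without bound.

unbounded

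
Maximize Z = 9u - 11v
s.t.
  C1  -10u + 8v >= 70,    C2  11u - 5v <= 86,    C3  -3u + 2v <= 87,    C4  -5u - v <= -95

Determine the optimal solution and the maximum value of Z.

At the optimal vertex, -10u + 8v = 70 and -5u - v = -95.
Solving simultaneously gives u = 69/5, v = 26.

u = 69/5, v = 26, maximum Z = -809/5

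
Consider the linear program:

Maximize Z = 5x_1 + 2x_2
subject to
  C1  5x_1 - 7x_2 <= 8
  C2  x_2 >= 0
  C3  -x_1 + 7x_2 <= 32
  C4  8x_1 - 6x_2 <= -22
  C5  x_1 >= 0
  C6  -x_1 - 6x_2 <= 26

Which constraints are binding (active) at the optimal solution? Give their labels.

Vertices and Z = 5x_1 + 2x_2:
  (19/25, 117/25) → Z = 329/25
  (0, 32/7) → Z = 64/7
  (0, 11/3) → Z = 22/3

The maximum is at (19/25, 117/25). Substituting into each constraint, equality holds for C3 and C4; the remaining constraints have slack.

C3 and C4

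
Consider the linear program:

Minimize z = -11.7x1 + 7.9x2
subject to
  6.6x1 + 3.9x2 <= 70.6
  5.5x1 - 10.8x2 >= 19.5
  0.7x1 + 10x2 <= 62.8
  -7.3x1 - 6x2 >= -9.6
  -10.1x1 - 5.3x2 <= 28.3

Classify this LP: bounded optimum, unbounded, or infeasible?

From the feasible point (12872/371, -45202/1113), moving in the direction (5.3, -10.1) keeps every constraint satisfied while z decreases without bound.

unbounded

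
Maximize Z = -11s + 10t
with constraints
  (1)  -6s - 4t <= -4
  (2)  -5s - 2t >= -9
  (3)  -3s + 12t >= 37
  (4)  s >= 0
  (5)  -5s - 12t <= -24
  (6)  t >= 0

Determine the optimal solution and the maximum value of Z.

Extreme points and Z = -11s + 10t:
  (17/33, 106/33) → Z = 291/11
  (0, 9/2) → Z = 45
  (0, 37/12) → Z = 185/6

s = 0, t = 9/2, maximum Z = 45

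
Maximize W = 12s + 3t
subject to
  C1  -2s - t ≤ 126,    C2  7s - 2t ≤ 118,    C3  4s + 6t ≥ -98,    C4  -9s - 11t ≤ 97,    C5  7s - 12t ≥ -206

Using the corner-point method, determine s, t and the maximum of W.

s = 914/35, t = 162/5, maximum W = 2874/7

Feasible corners and W = 12s + 3t:
  (1104/95, -1741/95) → W = 1605/19
  (914/35, 162/5) → W = 2874/7
  (-686/37, 235/37) → W = -7527/37

The binding constraints are 7s - 2t = 118 and 7s - 12t = -206.
Solving simultaneously gives s = 914/35, t = 162/5.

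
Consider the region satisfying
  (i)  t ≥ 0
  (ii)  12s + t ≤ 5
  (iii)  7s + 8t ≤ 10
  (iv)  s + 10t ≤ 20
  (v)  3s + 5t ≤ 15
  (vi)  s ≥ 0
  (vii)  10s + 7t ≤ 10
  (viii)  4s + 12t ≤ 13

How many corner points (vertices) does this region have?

6

Pairwise boundary intersections that survive every other constraint:
  (5/12, 0)
  (0, 0)
  (25/74, 35/37)
  (10/31, 30/31)
  (4/13, 51/52)
  (0, 13/12)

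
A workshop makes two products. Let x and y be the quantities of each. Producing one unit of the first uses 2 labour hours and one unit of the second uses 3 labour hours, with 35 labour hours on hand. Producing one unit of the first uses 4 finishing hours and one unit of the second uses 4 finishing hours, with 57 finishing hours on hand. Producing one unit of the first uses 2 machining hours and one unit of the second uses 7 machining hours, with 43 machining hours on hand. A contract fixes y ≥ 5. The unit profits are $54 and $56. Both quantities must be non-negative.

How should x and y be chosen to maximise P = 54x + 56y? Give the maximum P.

Vertices and P = 54x + 56y:
  (0, 43/7) → P = 344
  (0, 5) → P = 280
  (4, 5) → P = 496

x = 4, y = 5, maximum P = 496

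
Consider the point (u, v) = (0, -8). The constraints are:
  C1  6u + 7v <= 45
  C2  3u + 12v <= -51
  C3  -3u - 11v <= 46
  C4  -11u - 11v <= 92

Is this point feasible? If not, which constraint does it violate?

not feasible — violates C3

Constraint C3: -3u - 11v = 88, which is not ≤ 46. All other constraints are satisfied.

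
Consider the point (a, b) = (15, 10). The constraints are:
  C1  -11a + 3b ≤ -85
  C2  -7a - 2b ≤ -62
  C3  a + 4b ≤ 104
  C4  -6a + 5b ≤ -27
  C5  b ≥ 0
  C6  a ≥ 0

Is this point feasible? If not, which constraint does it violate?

feasible

C1: -135 ≤ -85 ✓
C2: -125 ≤ -62 ✓
C3: 55 ≤ 104 ✓
C4: -40 ≤ -27 ✓
C5: 10 ≥ 0 ✓
C6: 15 ≥ 0 ✓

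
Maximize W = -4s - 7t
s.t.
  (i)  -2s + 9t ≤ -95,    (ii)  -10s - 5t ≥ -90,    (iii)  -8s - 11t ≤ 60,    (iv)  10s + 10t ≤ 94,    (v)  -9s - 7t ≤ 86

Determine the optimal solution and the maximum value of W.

s = 129/7, t = -132/7, maximum W = 408/7

Vertices and W = -4s - 7t:
  (257/20, -77/10) → W = 5/2
  (505/94, -440/47) → W = 2070/47
  (129/7, -132/7) → W = 408/7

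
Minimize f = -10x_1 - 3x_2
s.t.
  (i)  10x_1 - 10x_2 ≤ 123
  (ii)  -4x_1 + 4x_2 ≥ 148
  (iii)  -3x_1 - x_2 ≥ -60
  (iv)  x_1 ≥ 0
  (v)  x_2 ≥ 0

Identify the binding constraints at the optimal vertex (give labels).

(ii) and (iii)

Corner points and f = -10x_1 - 3x_2:
  (23/4, 171/4) → f = -743/4
  (0, 37) → f = -111
  (0, 60) → f = -180

The minimum is at (23/4, 171/4). Substituting into each constraint, equality holds for (ii) and (iii); the remaining constraints have slack.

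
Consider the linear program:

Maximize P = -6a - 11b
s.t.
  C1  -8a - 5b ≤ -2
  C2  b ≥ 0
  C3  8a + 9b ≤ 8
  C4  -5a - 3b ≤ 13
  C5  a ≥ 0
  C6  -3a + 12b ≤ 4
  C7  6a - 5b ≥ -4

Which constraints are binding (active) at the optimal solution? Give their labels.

Extreme points and P = -6a - 11b:
  (1/4, 0) → P = -3/2
  (4/111, 38/111) → P = -442/111
  (1, 0) → P = -6
  (20/41, 56/123) → P = -976/123

The maximum is at (1/4, 0). Substituting into each constraint, equality holds for C1 and C2; the remaining constraints have slack.

C1 and C2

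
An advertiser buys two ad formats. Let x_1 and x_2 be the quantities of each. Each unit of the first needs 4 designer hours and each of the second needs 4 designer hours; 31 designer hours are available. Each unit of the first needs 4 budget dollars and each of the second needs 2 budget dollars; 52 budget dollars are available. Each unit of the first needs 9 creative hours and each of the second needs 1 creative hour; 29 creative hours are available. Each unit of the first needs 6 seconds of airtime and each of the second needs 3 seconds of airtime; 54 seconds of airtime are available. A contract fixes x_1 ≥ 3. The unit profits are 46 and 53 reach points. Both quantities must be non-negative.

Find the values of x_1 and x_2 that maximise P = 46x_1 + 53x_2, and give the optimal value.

x_1 = 3, x_2 = 2, maximum P = 244

Extreme points and P = 46x_1 + 53x_2:
  (29/9, 0) → P = 1334/9
  (3, 0) → P = 138
  (3, 2) → P = 244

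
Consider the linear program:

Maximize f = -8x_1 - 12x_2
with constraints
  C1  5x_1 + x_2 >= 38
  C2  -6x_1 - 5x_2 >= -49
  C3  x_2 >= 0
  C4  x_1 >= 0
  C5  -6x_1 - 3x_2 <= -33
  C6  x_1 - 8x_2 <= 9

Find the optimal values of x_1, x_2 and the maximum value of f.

Feasible corners and f = -8x_1 - 12x_2:
  (141/19, 17/19) → f = -1332/19
  (38/5, 0) → f = -304/5
  (49/6, 0) → f = -196/3

The optimum lies where 5x_1 + x_2 = 38 and x_2 = 0.
Solving simultaneously gives x_1 = 38/5, x_2 = 0.

x_1 = 38/5, x_2 = 0, maximum f = -304/5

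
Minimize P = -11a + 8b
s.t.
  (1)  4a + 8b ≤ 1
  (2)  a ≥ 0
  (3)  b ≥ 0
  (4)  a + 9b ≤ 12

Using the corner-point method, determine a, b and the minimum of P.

a = 1/4, b = 0, minimum P = -11/4

Vertices and P = -11a + 8b:
  (0, 1/8) → P = 1
  (1/4, 0) → P = -11/4
  (0, 0) → P = 0

The binding constraints are 4a + 8b = 1 and b = 0.
Solving simultaneously gives a = 1/4, b = 0.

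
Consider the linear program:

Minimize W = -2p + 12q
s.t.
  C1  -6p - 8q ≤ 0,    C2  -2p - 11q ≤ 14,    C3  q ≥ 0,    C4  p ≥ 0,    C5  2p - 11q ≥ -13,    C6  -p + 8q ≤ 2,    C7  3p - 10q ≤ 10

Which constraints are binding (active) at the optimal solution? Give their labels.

Corner points and W = -2p + 12q:
  (0, 0) → W = 0
  (10/3, 0) → W = -20/3
  (0, 1/4) → W = 3
  (50/7, 8/7) → W = -4/7

The minimum is at (10/3, 0). Substituting into each constraint, equality holds for C3 and C7; the remaining constraints have slack.

C3 and C7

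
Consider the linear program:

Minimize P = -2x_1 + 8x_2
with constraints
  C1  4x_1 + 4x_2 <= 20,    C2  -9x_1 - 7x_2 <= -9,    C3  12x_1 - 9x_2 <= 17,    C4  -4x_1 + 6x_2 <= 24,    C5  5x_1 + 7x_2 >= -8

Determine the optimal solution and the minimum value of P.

x_1 = 40/33, x_2 = -3/11, minimum P = -152/33

Corner points and P = -2x_1 + 8x_2:
  (62/21, 43/21) → P = 220/21
  (3/5, 22/5) → P = 34
  (40/33, -3/11) → P = -152/33
  (-57/41, 126/41) → P = 1122/41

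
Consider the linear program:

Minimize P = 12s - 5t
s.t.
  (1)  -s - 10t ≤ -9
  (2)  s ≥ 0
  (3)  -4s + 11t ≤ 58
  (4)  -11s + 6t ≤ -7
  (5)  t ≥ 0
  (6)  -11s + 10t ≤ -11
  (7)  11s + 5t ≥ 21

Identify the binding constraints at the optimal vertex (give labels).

(1) and (6)

Extreme points and P = 12s - 5t:
  (9, 0) → P = 108
  (5/3, 11/15) → P = 49/3
  (701/81, 682/81) → P = 5002/81
The feasible region is unbounded (it extends along (1, 0), (11, 4)), but P strictly increases along every unbounded feasible direction, so there is no improving ray and the minimum is attained at a vertex.

The minimum is at (5/3, 11/15). Substituting into each constraint, equality holds for (1) and (6); the remaining constraints have slack.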